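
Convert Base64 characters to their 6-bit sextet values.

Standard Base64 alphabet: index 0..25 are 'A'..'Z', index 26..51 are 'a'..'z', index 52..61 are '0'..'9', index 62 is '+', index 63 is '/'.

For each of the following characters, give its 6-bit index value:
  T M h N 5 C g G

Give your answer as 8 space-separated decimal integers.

'T': A..Z range, ord('T') − ord('A') = 19
'M': A..Z range, ord('M') − ord('A') = 12
'h': a..z range, 26 + ord('h') − ord('a') = 33
'N': A..Z range, ord('N') − ord('A') = 13
'5': 0..9 range, 52 + ord('5') − ord('0') = 57
'C': A..Z range, ord('C') − ord('A') = 2
'g': a..z range, 26 + ord('g') − ord('a') = 32
'G': A..Z range, ord('G') − ord('A') = 6

Answer: 19 12 33 13 57 2 32 6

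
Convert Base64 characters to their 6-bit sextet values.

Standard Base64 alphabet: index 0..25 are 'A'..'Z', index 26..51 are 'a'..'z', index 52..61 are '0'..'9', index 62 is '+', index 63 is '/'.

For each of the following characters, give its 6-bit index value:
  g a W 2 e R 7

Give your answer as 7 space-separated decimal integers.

Answer: 32 26 22 54 30 17 59

Derivation:
'g': a..z range, 26 + ord('g') − ord('a') = 32
'a': a..z range, 26 + ord('a') − ord('a') = 26
'W': A..Z range, ord('W') − ord('A') = 22
'2': 0..9 range, 52 + ord('2') − ord('0') = 54
'e': a..z range, 26 + ord('e') − ord('a') = 30
'R': A..Z range, ord('R') − ord('A') = 17
'7': 0..9 range, 52 + ord('7') − ord('0') = 59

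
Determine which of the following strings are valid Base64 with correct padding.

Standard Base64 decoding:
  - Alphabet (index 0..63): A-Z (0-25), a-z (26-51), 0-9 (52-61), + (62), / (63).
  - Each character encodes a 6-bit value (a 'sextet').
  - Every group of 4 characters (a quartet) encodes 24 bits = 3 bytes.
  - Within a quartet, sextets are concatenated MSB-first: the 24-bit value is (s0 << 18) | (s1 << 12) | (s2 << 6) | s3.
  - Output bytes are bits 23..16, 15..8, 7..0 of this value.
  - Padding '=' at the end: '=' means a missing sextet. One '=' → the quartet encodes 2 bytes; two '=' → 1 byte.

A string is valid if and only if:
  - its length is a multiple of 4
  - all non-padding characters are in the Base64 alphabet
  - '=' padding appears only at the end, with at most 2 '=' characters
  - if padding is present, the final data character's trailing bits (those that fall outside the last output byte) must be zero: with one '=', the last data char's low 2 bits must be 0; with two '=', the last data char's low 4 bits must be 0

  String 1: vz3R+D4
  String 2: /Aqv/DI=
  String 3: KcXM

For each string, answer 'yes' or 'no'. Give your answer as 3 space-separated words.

String 1: 'vz3R+D4' → invalid (len=7 not mult of 4)
String 2: '/Aqv/DI=' → valid
String 3: 'KcXM' → valid

Answer: no yes yes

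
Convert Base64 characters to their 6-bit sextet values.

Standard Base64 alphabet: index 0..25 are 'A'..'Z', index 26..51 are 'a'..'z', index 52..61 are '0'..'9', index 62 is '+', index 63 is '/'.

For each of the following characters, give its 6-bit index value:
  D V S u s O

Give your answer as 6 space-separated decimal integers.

'D': A..Z range, ord('D') − ord('A') = 3
'V': A..Z range, ord('V') − ord('A') = 21
'S': A..Z range, ord('S') − ord('A') = 18
'u': a..z range, 26 + ord('u') − ord('a') = 46
's': a..z range, 26 + ord('s') − ord('a') = 44
'O': A..Z range, ord('O') − ord('A') = 14

Answer: 3 21 18 46 44 14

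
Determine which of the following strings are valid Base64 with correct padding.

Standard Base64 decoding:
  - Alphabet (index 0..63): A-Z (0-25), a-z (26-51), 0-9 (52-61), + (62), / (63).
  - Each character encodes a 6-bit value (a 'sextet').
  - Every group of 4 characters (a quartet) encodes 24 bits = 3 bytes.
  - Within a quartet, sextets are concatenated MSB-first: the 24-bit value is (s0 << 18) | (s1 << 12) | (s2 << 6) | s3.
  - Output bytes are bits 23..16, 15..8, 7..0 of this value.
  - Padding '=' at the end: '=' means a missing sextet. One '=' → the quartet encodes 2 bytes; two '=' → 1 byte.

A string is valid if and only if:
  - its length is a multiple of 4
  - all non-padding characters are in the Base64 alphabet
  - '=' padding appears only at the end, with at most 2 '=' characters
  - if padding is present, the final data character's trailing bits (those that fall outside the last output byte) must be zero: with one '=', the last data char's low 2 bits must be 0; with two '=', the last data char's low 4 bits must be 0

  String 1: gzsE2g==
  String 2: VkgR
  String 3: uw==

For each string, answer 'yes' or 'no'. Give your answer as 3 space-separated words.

Answer: yes yes yes

Derivation:
String 1: 'gzsE2g==' → valid
String 2: 'VkgR' → valid
String 3: 'uw==' → valid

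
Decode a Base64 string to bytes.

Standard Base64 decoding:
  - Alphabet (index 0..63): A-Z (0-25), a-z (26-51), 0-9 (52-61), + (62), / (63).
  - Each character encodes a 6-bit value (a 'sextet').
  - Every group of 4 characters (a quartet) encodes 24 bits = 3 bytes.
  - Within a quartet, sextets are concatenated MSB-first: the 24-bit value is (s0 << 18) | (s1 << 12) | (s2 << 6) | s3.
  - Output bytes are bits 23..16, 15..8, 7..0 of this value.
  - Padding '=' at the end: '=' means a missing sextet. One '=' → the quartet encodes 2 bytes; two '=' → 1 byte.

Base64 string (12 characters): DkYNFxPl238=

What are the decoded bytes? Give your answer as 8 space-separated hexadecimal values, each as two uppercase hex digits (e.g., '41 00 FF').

Answer: 0E 46 0D 17 13 E5 DB 7F

Derivation:
After char 0 ('D'=3): chars_in_quartet=1 acc=0x3 bytes_emitted=0
After char 1 ('k'=36): chars_in_quartet=2 acc=0xE4 bytes_emitted=0
After char 2 ('Y'=24): chars_in_quartet=3 acc=0x3918 bytes_emitted=0
After char 3 ('N'=13): chars_in_quartet=4 acc=0xE460D -> emit 0E 46 0D, reset; bytes_emitted=3
After char 4 ('F'=5): chars_in_quartet=1 acc=0x5 bytes_emitted=3
After char 5 ('x'=49): chars_in_quartet=2 acc=0x171 bytes_emitted=3
After char 6 ('P'=15): chars_in_quartet=3 acc=0x5C4F bytes_emitted=3
After char 7 ('l'=37): chars_in_quartet=4 acc=0x1713E5 -> emit 17 13 E5, reset; bytes_emitted=6
After char 8 ('2'=54): chars_in_quartet=1 acc=0x36 bytes_emitted=6
After char 9 ('3'=55): chars_in_quartet=2 acc=0xDB7 bytes_emitted=6
After char 10 ('8'=60): chars_in_quartet=3 acc=0x36DFC bytes_emitted=6
Padding '=': partial quartet acc=0x36DFC -> emit DB 7F; bytes_emitted=8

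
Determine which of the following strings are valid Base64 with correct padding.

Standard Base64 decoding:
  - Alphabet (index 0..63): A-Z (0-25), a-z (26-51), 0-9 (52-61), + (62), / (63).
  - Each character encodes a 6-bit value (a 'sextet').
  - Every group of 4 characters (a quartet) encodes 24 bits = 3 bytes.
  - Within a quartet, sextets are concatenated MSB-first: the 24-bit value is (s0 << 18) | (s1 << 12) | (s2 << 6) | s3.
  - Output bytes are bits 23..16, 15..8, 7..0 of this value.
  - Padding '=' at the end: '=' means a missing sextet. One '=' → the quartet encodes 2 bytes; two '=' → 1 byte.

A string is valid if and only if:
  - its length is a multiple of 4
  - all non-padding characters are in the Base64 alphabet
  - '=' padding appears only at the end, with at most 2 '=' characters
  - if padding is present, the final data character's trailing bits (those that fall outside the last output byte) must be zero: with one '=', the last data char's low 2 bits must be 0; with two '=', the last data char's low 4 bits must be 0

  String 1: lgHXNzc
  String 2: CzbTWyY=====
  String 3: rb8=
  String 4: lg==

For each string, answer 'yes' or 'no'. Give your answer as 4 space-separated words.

Answer: no no yes yes

Derivation:
String 1: 'lgHXNzc' → invalid (len=7 not mult of 4)
String 2: 'CzbTWyY=====' → invalid (5 pad chars (max 2))
String 3: 'rb8=' → valid
String 4: 'lg==' → valid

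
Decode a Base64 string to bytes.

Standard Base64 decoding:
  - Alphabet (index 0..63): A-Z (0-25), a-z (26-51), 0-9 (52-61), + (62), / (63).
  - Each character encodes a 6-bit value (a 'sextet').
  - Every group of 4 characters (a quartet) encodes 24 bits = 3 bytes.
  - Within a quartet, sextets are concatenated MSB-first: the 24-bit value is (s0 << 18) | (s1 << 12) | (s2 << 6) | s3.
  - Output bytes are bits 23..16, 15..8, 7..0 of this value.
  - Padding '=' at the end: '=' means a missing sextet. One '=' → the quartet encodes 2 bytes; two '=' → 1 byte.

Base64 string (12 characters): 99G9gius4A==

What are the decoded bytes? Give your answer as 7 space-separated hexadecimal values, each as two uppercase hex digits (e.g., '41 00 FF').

After char 0 ('9'=61): chars_in_quartet=1 acc=0x3D bytes_emitted=0
After char 1 ('9'=61): chars_in_quartet=2 acc=0xF7D bytes_emitted=0
After char 2 ('G'=6): chars_in_quartet=3 acc=0x3DF46 bytes_emitted=0
After char 3 ('9'=61): chars_in_quartet=4 acc=0xF7D1BD -> emit F7 D1 BD, reset; bytes_emitted=3
After char 4 ('g'=32): chars_in_quartet=1 acc=0x20 bytes_emitted=3
After char 5 ('i'=34): chars_in_quartet=2 acc=0x822 bytes_emitted=3
After char 6 ('u'=46): chars_in_quartet=3 acc=0x208AE bytes_emitted=3
After char 7 ('s'=44): chars_in_quartet=4 acc=0x822BAC -> emit 82 2B AC, reset; bytes_emitted=6
After char 8 ('4'=56): chars_in_quartet=1 acc=0x38 bytes_emitted=6
After char 9 ('A'=0): chars_in_quartet=2 acc=0xE00 bytes_emitted=6
Padding '==': partial quartet acc=0xE00 -> emit E0; bytes_emitted=7

Answer: F7 D1 BD 82 2B AC E0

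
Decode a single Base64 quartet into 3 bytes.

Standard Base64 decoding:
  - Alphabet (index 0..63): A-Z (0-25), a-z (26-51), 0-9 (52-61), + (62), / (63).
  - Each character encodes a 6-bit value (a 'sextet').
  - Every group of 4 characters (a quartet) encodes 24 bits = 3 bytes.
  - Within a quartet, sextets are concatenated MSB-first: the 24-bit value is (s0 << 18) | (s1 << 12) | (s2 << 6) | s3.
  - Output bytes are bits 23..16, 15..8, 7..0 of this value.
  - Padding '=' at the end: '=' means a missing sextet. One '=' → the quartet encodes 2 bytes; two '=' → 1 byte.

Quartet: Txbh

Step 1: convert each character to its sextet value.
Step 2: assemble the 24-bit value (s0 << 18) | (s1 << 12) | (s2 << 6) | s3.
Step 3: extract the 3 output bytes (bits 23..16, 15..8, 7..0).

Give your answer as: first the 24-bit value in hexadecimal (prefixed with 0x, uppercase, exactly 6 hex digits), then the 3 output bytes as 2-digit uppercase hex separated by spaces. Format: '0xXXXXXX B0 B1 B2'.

Answer: 0x4F16E1 4F 16 E1

Derivation:
Sextets: T=19, x=49, b=27, h=33
24-bit: (19<<18) | (49<<12) | (27<<6) | 33
      = 0x4C0000 | 0x031000 | 0x0006C0 | 0x000021
      = 0x4F16E1
Bytes: (v>>16)&0xFF=4F, (v>>8)&0xFF=16, v&0xFF=E1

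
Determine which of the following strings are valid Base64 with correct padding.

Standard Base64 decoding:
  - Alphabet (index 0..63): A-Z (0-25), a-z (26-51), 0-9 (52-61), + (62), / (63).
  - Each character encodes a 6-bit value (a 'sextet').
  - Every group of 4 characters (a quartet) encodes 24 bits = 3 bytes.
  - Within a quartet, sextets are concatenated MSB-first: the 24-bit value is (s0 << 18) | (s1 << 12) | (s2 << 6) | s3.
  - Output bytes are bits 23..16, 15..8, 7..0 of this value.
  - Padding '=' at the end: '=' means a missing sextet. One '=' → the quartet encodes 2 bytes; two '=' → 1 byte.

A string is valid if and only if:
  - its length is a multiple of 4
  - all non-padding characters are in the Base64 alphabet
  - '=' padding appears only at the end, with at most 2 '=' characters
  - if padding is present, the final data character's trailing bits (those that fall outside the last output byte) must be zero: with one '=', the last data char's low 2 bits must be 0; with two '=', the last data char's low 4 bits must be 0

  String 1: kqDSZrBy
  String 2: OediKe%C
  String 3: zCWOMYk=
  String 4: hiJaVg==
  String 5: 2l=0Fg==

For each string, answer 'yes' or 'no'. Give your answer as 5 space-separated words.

String 1: 'kqDSZrBy' → valid
String 2: 'OediKe%C' → invalid (bad char(s): ['%'])
String 3: 'zCWOMYk=' → valid
String 4: 'hiJaVg==' → valid
String 5: '2l=0Fg==' → invalid (bad char(s): ['=']; '=' in middle)

Answer: yes no yes yes no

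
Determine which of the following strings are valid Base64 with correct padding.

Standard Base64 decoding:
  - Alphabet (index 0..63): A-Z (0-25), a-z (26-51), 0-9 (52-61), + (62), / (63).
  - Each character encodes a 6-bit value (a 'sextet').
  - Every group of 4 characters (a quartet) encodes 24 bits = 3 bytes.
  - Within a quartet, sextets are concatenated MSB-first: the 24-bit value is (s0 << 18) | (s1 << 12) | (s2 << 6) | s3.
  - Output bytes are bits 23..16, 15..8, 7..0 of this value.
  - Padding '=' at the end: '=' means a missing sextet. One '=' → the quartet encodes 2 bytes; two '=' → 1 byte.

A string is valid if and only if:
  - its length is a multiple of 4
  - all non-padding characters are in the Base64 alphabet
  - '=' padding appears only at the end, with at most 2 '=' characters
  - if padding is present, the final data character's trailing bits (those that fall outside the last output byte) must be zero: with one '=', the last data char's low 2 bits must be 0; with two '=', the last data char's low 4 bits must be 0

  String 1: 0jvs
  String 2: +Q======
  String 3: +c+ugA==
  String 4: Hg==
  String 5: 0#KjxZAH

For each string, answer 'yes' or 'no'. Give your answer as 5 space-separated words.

Answer: yes no yes yes no

Derivation:
String 1: '0jvs' → valid
String 2: '+Q======' → invalid (6 pad chars (max 2))
String 3: '+c+ugA==' → valid
String 4: 'Hg==' → valid
String 5: '0#KjxZAH' → invalid (bad char(s): ['#'])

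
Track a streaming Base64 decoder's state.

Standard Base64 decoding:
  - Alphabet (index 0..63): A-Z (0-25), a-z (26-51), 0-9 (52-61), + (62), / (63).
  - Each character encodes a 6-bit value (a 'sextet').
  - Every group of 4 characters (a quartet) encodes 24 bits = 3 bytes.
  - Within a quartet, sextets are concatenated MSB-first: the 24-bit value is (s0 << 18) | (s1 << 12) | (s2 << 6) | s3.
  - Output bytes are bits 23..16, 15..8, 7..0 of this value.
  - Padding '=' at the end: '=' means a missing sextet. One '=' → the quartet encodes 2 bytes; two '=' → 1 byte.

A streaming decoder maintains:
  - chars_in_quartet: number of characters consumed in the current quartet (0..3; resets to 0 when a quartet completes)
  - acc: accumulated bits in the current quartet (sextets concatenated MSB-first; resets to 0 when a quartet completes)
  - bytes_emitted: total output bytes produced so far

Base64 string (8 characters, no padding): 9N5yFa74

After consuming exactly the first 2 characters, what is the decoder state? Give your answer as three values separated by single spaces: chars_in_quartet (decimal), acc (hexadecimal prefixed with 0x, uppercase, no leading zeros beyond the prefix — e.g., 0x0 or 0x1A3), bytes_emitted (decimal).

Answer: 2 0xF4D 0

Derivation:
After char 0 ('9'=61): chars_in_quartet=1 acc=0x3D bytes_emitted=0
After char 1 ('N'=13): chars_in_quartet=2 acc=0xF4D bytes_emitted=0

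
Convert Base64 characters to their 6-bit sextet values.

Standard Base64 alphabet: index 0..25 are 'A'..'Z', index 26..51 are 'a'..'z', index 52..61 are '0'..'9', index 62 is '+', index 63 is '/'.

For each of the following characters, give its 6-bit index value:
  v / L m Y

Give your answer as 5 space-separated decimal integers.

'v': a..z range, 26 + ord('v') − ord('a') = 47
'/': index 63
'L': A..Z range, ord('L') − ord('A') = 11
'm': a..z range, 26 + ord('m') − ord('a') = 38
'Y': A..Z range, ord('Y') − ord('A') = 24

Answer: 47 63 11 38 24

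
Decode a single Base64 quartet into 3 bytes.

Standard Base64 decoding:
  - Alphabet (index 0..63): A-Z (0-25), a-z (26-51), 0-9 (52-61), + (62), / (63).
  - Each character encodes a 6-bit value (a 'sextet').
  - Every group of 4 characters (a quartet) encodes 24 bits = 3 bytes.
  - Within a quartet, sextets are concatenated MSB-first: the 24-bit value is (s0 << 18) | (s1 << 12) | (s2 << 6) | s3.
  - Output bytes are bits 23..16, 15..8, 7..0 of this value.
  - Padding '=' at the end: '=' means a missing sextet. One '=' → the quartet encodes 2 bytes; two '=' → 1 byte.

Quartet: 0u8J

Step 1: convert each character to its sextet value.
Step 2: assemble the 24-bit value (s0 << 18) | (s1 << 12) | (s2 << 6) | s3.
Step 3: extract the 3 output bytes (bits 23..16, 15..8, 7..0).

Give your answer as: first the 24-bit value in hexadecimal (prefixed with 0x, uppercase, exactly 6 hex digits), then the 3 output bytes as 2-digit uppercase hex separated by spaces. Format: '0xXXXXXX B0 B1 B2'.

Sextets: 0=52, u=46, 8=60, J=9
24-bit: (52<<18) | (46<<12) | (60<<6) | 9
      = 0xD00000 | 0x02E000 | 0x000F00 | 0x000009
      = 0xD2EF09
Bytes: (v>>16)&0xFF=D2, (v>>8)&0xFF=EF, v&0xFF=09

Answer: 0xD2EF09 D2 EF 09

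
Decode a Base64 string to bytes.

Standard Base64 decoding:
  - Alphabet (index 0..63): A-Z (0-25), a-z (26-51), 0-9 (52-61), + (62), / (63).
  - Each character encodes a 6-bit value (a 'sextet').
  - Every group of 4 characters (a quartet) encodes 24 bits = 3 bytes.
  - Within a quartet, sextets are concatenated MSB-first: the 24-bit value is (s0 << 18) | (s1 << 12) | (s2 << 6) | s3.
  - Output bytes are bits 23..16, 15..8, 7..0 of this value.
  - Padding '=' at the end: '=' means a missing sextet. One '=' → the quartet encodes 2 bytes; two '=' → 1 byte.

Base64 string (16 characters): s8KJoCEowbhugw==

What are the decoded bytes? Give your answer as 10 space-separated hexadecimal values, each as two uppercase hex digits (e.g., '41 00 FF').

Answer: B3 C2 89 A0 21 28 C1 B8 6E 83

Derivation:
After char 0 ('s'=44): chars_in_quartet=1 acc=0x2C bytes_emitted=0
After char 1 ('8'=60): chars_in_quartet=2 acc=0xB3C bytes_emitted=0
After char 2 ('K'=10): chars_in_quartet=3 acc=0x2CF0A bytes_emitted=0
After char 3 ('J'=9): chars_in_quartet=4 acc=0xB3C289 -> emit B3 C2 89, reset; bytes_emitted=3
After char 4 ('o'=40): chars_in_quartet=1 acc=0x28 bytes_emitted=3
After char 5 ('C'=2): chars_in_quartet=2 acc=0xA02 bytes_emitted=3
After char 6 ('E'=4): chars_in_quartet=3 acc=0x28084 bytes_emitted=3
After char 7 ('o'=40): chars_in_quartet=4 acc=0xA02128 -> emit A0 21 28, reset; bytes_emitted=6
After char 8 ('w'=48): chars_in_quartet=1 acc=0x30 bytes_emitted=6
After char 9 ('b'=27): chars_in_quartet=2 acc=0xC1B bytes_emitted=6
After char 10 ('h'=33): chars_in_quartet=3 acc=0x306E1 bytes_emitted=6
After char 11 ('u'=46): chars_in_quartet=4 acc=0xC1B86E -> emit C1 B8 6E, reset; bytes_emitted=9
After char 12 ('g'=32): chars_in_quartet=1 acc=0x20 bytes_emitted=9
After char 13 ('w'=48): chars_in_quartet=2 acc=0x830 bytes_emitted=9
Padding '==': partial quartet acc=0x830 -> emit 83; bytes_emitted=10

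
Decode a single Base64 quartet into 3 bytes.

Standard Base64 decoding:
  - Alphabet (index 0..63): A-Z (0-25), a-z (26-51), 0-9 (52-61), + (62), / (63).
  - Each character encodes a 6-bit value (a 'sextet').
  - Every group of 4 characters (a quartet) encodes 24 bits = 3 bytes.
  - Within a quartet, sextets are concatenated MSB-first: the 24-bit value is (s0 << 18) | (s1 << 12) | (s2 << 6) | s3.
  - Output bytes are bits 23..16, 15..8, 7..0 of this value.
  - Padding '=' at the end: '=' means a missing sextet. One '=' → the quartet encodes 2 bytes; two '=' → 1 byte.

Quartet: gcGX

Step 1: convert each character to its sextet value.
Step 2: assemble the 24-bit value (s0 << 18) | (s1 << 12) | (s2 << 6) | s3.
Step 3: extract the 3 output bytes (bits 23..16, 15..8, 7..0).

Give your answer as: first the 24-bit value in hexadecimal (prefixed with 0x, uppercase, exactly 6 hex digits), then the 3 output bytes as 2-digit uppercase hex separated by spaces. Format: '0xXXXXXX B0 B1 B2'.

Sextets: g=32, c=28, G=6, X=23
24-bit: (32<<18) | (28<<12) | (6<<6) | 23
      = 0x800000 | 0x01C000 | 0x000180 | 0x000017
      = 0x81C197
Bytes: (v>>16)&0xFF=81, (v>>8)&0xFF=C1, v&0xFF=97

Answer: 0x81C197 81 C1 97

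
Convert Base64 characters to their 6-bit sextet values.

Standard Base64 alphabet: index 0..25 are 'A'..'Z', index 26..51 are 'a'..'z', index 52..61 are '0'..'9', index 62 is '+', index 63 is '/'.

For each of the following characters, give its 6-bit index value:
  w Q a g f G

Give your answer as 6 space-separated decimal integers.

'w': a..z range, 26 + ord('w') − ord('a') = 48
'Q': A..Z range, ord('Q') − ord('A') = 16
'a': a..z range, 26 + ord('a') − ord('a') = 26
'g': a..z range, 26 + ord('g') − ord('a') = 32
'f': a..z range, 26 + ord('f') − ord('a') = 31
'G': A..Z range, ord('G') − ord('A') = 6

Answer: 48 16 26 32 31 6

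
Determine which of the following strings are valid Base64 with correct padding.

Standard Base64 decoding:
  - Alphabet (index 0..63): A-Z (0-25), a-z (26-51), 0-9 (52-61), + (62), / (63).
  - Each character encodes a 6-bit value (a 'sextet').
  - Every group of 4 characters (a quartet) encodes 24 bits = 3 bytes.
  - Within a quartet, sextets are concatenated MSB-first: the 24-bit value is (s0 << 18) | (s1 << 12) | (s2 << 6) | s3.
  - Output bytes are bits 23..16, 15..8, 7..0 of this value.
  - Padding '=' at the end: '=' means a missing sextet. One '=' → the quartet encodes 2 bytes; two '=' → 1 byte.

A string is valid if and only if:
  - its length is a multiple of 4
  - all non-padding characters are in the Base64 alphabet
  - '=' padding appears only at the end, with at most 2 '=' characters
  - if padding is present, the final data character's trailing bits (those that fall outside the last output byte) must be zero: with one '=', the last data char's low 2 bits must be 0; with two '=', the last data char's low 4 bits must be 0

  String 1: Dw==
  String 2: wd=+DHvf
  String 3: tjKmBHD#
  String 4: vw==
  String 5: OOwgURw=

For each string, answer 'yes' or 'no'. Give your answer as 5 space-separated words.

Answer: yes no no yes yes

Derivation:
String 1: 'Dw==' → valid
String 2: 'wd=+DHvf' → invalid (bad char(s): ['=']; '=' in middle)
String 3: 'tjKmBHD#' → invalid (bad char(s): ['#'])
String 4: 'vw==' → valid
String 5: 'OOwgURw=' → valid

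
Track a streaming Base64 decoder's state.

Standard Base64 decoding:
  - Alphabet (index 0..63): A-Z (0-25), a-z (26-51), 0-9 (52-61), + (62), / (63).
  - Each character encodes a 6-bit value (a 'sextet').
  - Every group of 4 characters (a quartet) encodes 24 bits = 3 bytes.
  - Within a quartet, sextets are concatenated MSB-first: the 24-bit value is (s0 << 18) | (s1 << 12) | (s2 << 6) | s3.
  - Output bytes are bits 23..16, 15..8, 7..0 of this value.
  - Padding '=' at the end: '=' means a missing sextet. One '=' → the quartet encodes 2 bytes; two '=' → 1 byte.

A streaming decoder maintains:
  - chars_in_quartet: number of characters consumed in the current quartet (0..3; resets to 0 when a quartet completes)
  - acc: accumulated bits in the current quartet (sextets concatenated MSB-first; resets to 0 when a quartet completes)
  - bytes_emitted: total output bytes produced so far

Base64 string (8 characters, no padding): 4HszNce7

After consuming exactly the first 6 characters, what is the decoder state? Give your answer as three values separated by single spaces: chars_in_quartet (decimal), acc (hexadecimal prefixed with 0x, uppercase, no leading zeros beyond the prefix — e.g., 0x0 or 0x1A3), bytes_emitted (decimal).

Answer: 2 0x35C 3

Derivation:
After char 0 ('4'=56): chars_in_quartet=1 acc=0x38 bytes_emitted=0
After char 1 ('H'=7): chars_in_quartet=2 acc=0xE07 bytes_emitted=0
After char 2 ('s'=44): chars_in_quartet=3 acc=0x381EC bytes_emitted=0
After char 3 ('z'=51): chars_in_quartet=4 acc=0xE07B33 -> emit E0 7B 33, reset; bytes_emitted=3
After char 4 ('N'=13): chars_in_quartet=1 acc=0xD bytes_emitted=3
After char 5 ('c'=28): chars_in_quartet=2 acc=0x35C bytes_emitted=3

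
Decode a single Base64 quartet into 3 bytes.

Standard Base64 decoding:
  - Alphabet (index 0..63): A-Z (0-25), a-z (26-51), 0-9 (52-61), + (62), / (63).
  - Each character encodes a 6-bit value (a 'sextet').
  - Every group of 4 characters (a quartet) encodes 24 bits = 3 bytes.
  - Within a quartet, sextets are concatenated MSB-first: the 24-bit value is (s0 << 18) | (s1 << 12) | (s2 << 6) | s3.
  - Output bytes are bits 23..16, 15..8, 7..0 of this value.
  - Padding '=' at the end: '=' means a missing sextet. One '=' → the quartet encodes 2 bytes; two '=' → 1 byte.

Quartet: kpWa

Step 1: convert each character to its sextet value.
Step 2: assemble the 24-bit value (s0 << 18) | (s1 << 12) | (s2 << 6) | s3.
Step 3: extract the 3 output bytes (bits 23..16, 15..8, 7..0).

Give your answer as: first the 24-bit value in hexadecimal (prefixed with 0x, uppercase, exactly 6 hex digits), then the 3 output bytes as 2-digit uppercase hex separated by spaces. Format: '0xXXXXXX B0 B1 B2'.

Answer: 0x92959A 92 95 9A

Derivation:
Sextets: k=36, p=41, W=22, a=26
24-bit: (36<<18) | (41<<12) | (22<<6) | 26
      = 0x900000 | 0x029000 | 0x000580 | 0x00001A
      = 0x92959A
Bytes: (v>>16)&0xFF=92, (v>>8)&0xFF=95, v&0xFF=9A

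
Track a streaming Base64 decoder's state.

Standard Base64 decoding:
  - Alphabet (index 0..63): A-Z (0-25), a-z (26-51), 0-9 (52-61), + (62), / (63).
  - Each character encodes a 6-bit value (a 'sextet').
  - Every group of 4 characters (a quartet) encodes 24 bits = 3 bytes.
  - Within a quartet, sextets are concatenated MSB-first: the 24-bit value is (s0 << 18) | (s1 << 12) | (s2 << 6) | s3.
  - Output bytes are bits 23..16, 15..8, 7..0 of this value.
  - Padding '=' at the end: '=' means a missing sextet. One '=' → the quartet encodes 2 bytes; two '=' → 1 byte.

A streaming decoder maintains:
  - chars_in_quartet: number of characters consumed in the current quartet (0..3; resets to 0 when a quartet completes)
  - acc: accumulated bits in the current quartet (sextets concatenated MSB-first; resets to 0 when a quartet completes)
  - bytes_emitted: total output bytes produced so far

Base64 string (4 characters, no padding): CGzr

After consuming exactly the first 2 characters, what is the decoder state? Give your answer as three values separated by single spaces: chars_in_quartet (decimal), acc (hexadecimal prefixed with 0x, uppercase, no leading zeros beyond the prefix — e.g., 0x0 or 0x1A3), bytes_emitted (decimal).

After char 0 ('C'=2): chars_in_quartet=1 acc=0x2 bytes_emitted=0
After char 1 ('G'=6): chars_in_quartet=2 acc=0x86 bytes_emitted=0

Answer: 2 0x86 0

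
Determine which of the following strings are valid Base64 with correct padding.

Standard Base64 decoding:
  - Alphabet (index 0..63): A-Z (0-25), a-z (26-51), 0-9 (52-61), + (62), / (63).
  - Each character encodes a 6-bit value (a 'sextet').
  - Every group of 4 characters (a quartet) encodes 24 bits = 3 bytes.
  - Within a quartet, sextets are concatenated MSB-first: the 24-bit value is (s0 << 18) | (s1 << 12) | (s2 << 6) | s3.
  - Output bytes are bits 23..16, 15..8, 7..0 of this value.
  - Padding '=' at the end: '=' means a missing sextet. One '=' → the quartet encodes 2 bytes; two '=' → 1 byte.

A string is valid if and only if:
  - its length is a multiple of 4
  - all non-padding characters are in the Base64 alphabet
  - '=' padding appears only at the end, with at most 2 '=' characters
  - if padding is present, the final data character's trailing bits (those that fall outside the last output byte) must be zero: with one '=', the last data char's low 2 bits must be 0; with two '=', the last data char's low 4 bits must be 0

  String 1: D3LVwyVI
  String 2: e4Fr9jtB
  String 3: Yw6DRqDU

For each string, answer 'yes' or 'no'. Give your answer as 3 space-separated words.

String 1: 'D3LVwyVI' → valid
String 2: 'e4Fr9jtB' → valid
String 3: 'Yw6DRqDU' → valid

Answer: yes yes yes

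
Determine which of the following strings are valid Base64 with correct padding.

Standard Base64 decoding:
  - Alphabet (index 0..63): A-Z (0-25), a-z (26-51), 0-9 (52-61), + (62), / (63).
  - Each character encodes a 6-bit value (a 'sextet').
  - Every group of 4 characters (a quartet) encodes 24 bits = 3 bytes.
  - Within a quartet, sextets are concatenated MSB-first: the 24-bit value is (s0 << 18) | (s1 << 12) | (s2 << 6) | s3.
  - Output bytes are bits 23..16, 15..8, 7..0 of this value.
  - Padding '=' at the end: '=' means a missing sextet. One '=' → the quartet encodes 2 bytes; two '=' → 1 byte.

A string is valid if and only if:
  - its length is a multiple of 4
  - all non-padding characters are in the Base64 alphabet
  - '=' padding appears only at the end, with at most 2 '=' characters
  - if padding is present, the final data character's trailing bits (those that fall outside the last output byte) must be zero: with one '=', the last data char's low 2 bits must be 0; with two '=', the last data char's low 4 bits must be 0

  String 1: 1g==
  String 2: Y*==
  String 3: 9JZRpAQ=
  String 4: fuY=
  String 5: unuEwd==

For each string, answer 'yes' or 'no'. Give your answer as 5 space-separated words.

Answer: yes no yes yes no

Derivation:
String 1: '1g==' → valid
String 2: 'Y*==' → invalid (bad char(s): ['*'])
String 3: '9JZRpAQ=' → valid
String 4: 'fuY=' → valid
String 5: 'unuEwd==' → invalid (bad trailing bits)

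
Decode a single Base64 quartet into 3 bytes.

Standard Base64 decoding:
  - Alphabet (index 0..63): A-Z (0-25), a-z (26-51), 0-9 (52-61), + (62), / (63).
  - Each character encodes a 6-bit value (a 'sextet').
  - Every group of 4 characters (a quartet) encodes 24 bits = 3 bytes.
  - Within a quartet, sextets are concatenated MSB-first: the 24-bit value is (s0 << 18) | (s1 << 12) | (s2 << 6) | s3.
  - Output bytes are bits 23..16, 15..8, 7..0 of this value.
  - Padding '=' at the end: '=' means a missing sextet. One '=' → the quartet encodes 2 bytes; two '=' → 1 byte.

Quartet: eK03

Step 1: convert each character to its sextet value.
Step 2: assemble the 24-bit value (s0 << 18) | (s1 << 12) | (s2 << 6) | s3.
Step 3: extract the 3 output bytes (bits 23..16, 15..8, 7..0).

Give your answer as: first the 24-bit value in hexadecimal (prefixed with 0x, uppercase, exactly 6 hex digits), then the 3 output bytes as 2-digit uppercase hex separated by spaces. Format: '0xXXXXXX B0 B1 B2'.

Sextets: e=30, K=10, 0=52, 3=55
24-bit: (30<<18) | (10<<12) | (52<<6) | 55
      = 0x780000 | 0x00A000 | 0x000D00 | 0x000037
      = 0x78AD37
Bytes: (v>>16)&0xFF=78, (v>>8)&0xFF=AD, v&0xFF=37

Answer: 0x78AD37 78 AD 37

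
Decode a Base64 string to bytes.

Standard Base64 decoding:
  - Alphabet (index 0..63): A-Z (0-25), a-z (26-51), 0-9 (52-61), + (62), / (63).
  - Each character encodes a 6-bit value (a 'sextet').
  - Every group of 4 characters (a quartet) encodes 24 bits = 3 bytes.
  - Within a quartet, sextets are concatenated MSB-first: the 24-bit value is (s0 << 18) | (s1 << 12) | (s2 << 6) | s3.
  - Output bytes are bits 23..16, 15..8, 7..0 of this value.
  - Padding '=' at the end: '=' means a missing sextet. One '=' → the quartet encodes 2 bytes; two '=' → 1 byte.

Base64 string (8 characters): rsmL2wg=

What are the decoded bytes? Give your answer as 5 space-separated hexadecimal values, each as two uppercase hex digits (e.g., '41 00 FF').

Answer: AE C9 8B DB 08

Derivation:
After char 0 ('r'=43): chars_in_quartet=1 acc=0x2B bytes_emitted=0
After char 1 ('s'=44): chars_in_quartet=2 acc=0xAEC bytes_emitted=0
After char 2 ('m'=38): chars_in_quartet=3 acc=0x2BB26 bytes_emitted=0
After char 3 ('L'=11): chars_in_quartet=4 acc=0xAEC98B -> emit AE C9 8B, reset; bytes_emitted=3
After char 4 ('2'=54): chars_in_quartet=1 acc=0x36 bytes_emitted=3
After char 5 ('w'=48): chars_in_quartet=2 acc=0xDB0 bytes_emitted=3
After char 6 ('g'=32): chars_in_quartet=3 acc=0x36C20 bytes_emitted=3
Padding '=': partial quartet acc=0x36C20 -> emit DB 08; bytes_emitted=5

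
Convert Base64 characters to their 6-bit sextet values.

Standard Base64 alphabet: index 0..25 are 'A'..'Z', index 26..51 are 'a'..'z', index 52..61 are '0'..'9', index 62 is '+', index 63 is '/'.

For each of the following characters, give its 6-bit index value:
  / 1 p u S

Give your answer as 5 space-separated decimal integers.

'/': index 63
'1': 0..9 range, 52 + ord('1') − ord('0') = 53
'p': a..z range, 26 + ord('p') − ord('a') = 41
'u': a..z range, 26 + ord('u') − ord('a') = 46
'S': A..Z range, ord('S') − ord('A') = 18

Answer: 63 53 41 46 18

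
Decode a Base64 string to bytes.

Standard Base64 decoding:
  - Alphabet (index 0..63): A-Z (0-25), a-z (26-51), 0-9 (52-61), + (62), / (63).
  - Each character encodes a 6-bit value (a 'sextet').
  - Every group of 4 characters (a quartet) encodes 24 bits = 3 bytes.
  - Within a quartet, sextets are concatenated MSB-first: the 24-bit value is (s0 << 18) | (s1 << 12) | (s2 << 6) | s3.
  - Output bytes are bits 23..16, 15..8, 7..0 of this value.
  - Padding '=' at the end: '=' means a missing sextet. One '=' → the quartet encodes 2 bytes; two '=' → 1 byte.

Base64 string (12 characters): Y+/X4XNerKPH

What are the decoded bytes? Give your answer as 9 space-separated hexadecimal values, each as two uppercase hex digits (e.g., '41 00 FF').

After char 0 ('Y'=24): chars_in_quartet=1 acc=0x18 bytes_emitted=0
After char 1 ('+'=62): chars_in_quartet=2 acc=0x63E bytes_emitted=0
After char 2 ('/'=63): chars_in_quartet=3 acc=0x18FBF bytes_emitted=0
After char 3 ('X'=23): chars_in_quartet=4 acc=0x63EFD7 -> emit 63 EF D7, reset; bytes_emitted=3
After char 4 ('4'=56): chars_in_quartet=1 acc=0x38 bytes_emitted=3
After char 5 ('X'=23): chars_in_quartet=2 acc=0xE17 bytes_emitted=3
After char 6 ('N'=13): chars_in_quartet=3 acc=0x385CD bytes_emitted=3
After char 7 ('e'=30): chars_in_quartet=4 acc=0xE1735E -> emit E1 73 5E, reset; bytes_emitted=6
After char 8 ('r'=43): chars_in_quartet=1 acc=0x2B bytes_emitted=6
After char 9 ('K'=10): chars_in_quartet=2 acc=0xACA bytes_emitted=6
After char 10 ('P'=15): chars_in_quartet=3 acc=0x2B28F bytes_emitted=6
After char 11 ('H'=7): chars_in_quartet=4 acc=0xACA3C7 -> emit AC A3 C7, reset; bytes_emitted=9

Answer: 63 EF D7 E1 73 5E AC A3 C7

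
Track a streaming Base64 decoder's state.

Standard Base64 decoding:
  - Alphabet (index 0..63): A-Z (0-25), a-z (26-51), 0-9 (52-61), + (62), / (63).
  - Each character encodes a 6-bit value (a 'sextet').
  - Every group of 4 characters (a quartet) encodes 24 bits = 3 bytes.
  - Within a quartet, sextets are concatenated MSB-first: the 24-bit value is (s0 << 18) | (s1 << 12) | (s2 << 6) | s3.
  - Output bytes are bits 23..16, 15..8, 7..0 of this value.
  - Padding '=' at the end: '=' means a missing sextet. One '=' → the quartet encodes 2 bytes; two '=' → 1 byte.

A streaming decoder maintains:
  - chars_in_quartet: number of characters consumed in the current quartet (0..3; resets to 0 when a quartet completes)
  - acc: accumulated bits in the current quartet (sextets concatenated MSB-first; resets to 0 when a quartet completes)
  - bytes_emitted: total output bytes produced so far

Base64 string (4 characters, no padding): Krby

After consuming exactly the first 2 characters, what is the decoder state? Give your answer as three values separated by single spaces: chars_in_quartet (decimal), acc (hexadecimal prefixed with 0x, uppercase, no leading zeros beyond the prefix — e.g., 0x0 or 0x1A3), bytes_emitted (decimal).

After char 0 ('K'=10): chars_in_quartet=1 acc=0xA bytes_emitted=0
After char 1 ('r'=43): chars_in_quartet=2 acc=0x2AB bytes_emitted=0

Answer: 2 0x2AB 0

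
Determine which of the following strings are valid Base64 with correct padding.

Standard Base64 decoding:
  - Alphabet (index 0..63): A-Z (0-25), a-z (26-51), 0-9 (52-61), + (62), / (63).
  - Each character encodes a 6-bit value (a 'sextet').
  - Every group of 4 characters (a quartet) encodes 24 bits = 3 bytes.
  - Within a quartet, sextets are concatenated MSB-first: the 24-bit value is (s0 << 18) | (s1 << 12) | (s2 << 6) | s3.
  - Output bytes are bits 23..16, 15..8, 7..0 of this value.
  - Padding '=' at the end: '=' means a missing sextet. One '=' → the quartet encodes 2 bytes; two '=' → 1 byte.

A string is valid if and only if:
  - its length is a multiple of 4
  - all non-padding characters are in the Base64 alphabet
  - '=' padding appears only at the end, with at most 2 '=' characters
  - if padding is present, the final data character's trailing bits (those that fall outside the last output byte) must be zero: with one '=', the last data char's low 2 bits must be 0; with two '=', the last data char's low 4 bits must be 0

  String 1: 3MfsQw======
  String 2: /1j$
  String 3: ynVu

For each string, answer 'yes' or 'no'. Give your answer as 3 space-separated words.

Answer: no no yes

Derivation:
String 1: '3MfsQw======' → invalid (6 pad chars (max 2))
String 2: '/1j$' → invalid (bad char(s): ['$'])
String 3: 'ynVu' → valid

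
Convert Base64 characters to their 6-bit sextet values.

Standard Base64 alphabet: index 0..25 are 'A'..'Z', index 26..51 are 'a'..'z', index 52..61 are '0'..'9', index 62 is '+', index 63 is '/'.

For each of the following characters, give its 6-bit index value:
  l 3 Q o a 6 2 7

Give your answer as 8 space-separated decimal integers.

Answer: 37 55 16 40 26 58 54 59

Derivation:
'l': a..z range, 26 + ord('l') − ord('a') = 37
'3': 0..9 range, 52 + ord('3') − ord('0') = 55
'Q': A..Z range, ord('Q') − ord('A') = 16
'o': a..z range, 26 + ord('o') − ord('a') = 40
'a': a..z range, 26 + ord('a') − ord('a') = 26
'6': 0..9 range, 52 + ord('6') − ord('0') = 58
'2': 0..9 range, 52 + ord('2') − ord('0') = 54
'7': 0..9 range, 52 + ord('7') − ord('0') = 59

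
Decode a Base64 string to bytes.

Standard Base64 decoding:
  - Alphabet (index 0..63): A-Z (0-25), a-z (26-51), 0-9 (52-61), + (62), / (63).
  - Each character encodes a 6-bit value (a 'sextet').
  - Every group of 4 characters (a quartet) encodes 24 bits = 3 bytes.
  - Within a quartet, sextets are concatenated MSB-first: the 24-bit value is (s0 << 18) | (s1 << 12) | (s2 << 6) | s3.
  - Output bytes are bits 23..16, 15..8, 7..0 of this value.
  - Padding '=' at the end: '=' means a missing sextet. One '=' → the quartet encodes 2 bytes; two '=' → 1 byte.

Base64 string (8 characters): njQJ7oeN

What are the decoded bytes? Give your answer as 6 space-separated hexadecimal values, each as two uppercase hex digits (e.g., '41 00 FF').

After char 0 ('n'=39): chars_in_quartet=1 acc=0x27 bytes_emitted=0
After char 1 ('j'=35): chars_in_quartet=2 acc=0x9E3 bytes_emitted=0
After char 2 ('Q'=16): chars_in_quartet=3 acc=0x278D0 bytes_emitted=0
After char 3 ('J'=9): chars_in_quartet=4 acc=0x9E3409 -> emit 9E 34 09, reset; bytes_emitted=3
After char 4 ('7'=59): chars_in_quartet=1 acc=0x3B bytes_emitted=3
After char 5 ('o'=40): chars_in_quartet=2 acc=0xEE8 bytes_emitted=3
After char 6 ('e'=30): chars_in_quartet=3 acc=0x3BA1E bytes_emitted=3
After char 7 ('N'=13): chars_in_quartet=4 acc=0xEE878D -> emit EE 87 8D, reset; bytes_emitted=6

Answer: 9E 34 09 EE 87 8D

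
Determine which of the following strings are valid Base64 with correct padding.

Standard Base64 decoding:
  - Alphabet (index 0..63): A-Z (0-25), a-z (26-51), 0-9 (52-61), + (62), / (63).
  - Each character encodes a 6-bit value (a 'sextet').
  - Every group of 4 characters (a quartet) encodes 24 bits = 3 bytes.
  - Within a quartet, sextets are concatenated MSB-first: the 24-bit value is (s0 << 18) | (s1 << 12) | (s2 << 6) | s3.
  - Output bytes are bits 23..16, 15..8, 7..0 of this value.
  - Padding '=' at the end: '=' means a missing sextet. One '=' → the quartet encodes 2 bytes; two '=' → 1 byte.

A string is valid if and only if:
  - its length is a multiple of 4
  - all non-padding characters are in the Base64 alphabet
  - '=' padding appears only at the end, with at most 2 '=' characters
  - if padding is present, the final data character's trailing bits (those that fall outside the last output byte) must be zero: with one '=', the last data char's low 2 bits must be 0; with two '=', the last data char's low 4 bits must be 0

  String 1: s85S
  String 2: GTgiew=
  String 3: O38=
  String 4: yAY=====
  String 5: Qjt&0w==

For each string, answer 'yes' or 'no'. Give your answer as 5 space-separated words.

Answer: yes no yes no no

Derivation:
String 1: 's85S' → valid
String 2: 'GTgiew=' → invalid (len=7 not mult of 4)
String 3: 'O38=' → valid
String 4: 'yAY=====' → invalid (5 pad chars (max 2))
String 5: 'Qjt&0w==' → invalid (bad char(s): ['&'])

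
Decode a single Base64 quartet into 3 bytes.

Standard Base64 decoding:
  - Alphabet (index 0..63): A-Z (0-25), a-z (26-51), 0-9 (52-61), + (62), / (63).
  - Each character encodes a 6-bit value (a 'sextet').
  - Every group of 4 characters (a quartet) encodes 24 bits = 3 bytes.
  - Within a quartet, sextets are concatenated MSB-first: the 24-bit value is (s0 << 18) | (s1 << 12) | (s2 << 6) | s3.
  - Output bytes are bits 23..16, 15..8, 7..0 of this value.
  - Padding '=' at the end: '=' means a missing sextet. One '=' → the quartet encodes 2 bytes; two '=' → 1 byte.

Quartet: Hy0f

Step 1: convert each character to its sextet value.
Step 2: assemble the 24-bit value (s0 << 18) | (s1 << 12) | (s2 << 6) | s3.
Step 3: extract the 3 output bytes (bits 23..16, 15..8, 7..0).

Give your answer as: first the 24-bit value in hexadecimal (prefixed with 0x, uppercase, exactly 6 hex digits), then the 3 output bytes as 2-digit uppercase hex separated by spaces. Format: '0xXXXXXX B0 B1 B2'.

Sextets: H=7, y=50, 0=52, f=31
24-bit: (7<<18) | (50<<12) | (52<<6) | 31
      = 0x1C0000 | 0x032000 | 0x000D00 | 0x00001F
      = 0x1F2D1F
Bytes: (v>>16)&0xFF=1F, (v>>8)&0xFF=2D, v&0xFF=1F

Answer: 0x1F2D1F 1F 2D 1F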